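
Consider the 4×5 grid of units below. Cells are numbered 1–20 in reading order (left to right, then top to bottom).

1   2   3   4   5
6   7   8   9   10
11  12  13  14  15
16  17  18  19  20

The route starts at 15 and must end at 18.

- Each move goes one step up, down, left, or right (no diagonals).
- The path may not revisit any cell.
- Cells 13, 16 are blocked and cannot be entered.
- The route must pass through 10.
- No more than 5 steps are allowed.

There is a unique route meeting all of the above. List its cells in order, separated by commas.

Any route must reach 10 and still end at 18 within 5 moves, so the order of the required stops is forced.
Route from 15: up 1 to 10, left 1 to 9, down 2 to 19, left 1 to 18 — 5 moves in all.
Check: all required cells visited; 5 ≤ 5 moves.

15, 10, 9, 14, 19, 18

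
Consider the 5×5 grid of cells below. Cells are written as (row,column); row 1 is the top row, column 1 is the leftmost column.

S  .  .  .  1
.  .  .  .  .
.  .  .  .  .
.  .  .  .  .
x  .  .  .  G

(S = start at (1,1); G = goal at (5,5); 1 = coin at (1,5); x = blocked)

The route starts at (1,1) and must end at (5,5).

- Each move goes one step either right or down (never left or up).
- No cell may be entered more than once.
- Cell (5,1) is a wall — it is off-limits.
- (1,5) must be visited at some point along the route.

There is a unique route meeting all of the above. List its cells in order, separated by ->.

(1,1) -> (1,2) -> (1,3) -> (1,4) -> (1,5) -> (2,5) -> (3,5) -> (4,5) -> (5,5)

Moves only go right or down, so the column and row indices never decrease.
Route from (1,1): 4× right (reaching (1,5)), 4× down (reaching (5,5)) — 8 moves in all.
Check: all required cells visited.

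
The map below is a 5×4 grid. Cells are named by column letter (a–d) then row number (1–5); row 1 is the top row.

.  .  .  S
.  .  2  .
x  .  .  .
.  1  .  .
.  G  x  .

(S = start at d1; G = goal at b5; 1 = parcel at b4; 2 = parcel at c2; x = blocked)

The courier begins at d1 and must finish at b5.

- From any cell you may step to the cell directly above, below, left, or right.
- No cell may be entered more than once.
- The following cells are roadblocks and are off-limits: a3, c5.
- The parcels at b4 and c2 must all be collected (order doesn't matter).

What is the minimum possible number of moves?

Any route passes through b4 and c2 in some order between d1 and b5. Summing Manhattan distances along each leg and taking the cheapest ordering (d1 → c2 → b4 → b5) gives a lower bound of 2 + 3 + 1 = 6 moves.
A route of 6 moves achieves this: d1 → d2 → c2 → c3 → c4 → b4 → b5.
Since 6 matches the lower bound, it is optimal.

6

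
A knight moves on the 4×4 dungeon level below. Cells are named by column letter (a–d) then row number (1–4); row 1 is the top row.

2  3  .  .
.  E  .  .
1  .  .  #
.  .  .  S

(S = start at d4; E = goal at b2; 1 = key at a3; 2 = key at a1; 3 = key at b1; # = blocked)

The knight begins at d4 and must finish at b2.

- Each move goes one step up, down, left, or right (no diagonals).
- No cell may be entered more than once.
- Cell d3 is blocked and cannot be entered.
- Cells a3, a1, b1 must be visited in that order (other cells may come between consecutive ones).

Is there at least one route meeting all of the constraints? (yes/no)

yes

One route that works: d4 → c4 → c3 → b3 → a3 → a2 → a1 → b1 → b2.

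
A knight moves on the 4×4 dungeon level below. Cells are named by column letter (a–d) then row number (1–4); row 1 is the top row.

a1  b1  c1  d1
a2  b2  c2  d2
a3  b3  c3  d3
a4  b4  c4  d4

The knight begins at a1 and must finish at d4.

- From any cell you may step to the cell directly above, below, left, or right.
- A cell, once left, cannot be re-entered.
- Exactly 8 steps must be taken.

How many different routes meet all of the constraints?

36

Need simple routes of exactly 8 moves from a1 to d4 (Manhattan distance 6, so 1 moves are spent on a detour and 1 undoing it).
Branch systematically from the start, pruning whenever the remaining move budget drops below the Manhattan distance to d4 or differs from it in parity. Grouping the completions by first move — via a2: 18; via b1: 18 — and summing: 18 + 18 = 36.
That gives 36 routes.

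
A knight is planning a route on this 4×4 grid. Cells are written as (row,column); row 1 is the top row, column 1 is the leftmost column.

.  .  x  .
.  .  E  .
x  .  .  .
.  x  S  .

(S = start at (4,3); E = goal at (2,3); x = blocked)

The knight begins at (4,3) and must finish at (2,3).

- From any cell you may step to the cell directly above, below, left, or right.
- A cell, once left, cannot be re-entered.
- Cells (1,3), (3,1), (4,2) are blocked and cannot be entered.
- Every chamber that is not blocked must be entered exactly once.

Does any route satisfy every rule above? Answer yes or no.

Cell (1,4) has only one open neighbour but is neither the start nor the goal, so a Hamiltonian route would have to both enter and leave it through the same neighbour — impossible without revisiting.

no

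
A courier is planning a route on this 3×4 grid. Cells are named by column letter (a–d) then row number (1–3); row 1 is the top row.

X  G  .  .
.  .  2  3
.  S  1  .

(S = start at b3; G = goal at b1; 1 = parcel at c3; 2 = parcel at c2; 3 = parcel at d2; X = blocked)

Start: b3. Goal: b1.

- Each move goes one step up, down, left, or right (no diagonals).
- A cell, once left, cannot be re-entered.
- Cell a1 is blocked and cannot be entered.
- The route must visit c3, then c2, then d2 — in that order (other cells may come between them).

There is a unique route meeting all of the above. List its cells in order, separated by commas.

The waypoints must appear in the order c3, c2, d2, with no cell reused.
Route from b3: right 1 to c3, up 1 to c2, right 1 to d2, up 1 to d1, left 2 to b1 — 6 moves in all.
Check: order respected (1 at step 1, 2 at step 2, 3 at step 3).

b3, c3, c2, d2, d1, c1, b1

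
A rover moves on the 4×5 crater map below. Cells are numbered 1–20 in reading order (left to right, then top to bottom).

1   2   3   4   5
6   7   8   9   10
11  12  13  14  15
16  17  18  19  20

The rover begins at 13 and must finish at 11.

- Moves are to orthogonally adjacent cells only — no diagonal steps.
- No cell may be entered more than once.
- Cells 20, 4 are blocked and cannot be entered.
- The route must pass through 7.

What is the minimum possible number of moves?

4

Any route passes through 7 somewhere between 13 and 11. Summing Manhattan distances along the two legs (13 → 7 → 11) gives a lower bound of 2 + 2 = 4 moves.
A route of 4 moves achieves this: 13 → 8 → 7 → 12 → 11.
Since 4 matches the lower bound, it is optimal.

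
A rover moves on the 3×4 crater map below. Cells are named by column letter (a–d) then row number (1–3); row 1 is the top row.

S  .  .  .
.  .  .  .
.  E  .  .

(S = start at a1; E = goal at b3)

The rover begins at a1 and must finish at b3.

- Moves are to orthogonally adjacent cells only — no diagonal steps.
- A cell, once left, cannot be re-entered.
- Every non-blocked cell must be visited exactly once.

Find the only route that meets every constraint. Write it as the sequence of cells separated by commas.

a1, b1, c1, d1, d2, d3, c3, c2, b2, a2, a3, b3

Need to visit all 12 open cells exactly once, starting at a1 and ending at b3.
Route from a1: 3× right (reaching d1), 2× down (reaching d3), left to c3, up to c2, 2× left (reaching a2), down to a3, right to b3 — 11 moves in all.
Check: all 12 open cells covered.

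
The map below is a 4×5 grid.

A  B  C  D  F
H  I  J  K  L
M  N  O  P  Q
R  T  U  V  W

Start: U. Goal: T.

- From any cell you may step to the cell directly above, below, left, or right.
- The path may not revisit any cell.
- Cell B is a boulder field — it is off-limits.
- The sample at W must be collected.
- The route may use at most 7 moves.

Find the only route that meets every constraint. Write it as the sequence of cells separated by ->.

Any route must reach W and still end at T within 7 moves, so the order of the required stops is forced.
Route from U: right 2 to W, up 1 to Q, left 3 to N, down 1 to T — 7 moves in all.
Check: all required cells visited; 7 ≤ 7 moves.

U -> V -> W -> Q -> P -> O -> N -> T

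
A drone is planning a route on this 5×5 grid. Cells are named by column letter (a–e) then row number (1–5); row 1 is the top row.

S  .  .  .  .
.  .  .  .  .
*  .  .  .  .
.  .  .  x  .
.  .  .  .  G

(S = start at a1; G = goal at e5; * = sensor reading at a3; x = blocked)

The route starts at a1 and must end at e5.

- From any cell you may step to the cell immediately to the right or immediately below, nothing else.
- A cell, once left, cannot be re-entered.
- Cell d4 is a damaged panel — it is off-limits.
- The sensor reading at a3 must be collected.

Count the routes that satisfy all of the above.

A right/down-only route from a1 to e5 makes exactly 4 down-moves and 4 right-moves in some order.
With no other constraints that would be C(8,4) = 70 routes.
Split at a3 and multiply the segment counts (each segment already excludes blocked cells): a1→a3: 1; a3→e5: 7; product = 7.
That gives 7 routes.

7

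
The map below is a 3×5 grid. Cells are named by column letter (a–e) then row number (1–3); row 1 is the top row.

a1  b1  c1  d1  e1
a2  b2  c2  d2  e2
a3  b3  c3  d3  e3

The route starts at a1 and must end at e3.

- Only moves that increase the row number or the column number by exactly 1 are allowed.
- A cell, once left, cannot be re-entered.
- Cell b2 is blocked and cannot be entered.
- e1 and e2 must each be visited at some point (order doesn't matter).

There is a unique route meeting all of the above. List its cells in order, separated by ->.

a1 -> b1 -> c1 -> d1 -> e1 -> e2 -> e3

Moves only go right or down, so the column and row indices never decrease.
Route from a1: right 4 to e1, down 2 to e3 — 6 moves in all.
Check: all required cells visited.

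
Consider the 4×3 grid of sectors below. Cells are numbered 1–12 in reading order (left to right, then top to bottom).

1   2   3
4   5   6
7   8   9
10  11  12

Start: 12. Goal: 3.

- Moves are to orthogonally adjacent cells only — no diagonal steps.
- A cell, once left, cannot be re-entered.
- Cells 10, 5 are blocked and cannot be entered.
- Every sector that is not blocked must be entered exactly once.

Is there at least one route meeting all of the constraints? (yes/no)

Exhausting the options from 12, every branch either dead-ends against blocked cells, would have to re-enter a cell already used, or reaches the goal with a constraint still unmet.

no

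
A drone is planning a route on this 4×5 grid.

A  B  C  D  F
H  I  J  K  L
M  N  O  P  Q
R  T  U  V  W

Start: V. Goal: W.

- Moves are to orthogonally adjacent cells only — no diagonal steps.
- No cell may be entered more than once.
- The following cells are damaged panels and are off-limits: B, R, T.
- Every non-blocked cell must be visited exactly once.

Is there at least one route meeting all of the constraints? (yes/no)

no

Cell A has only one open neighbour but is neither the start nor the goal, so a Hamiltonian route would have to both enter and leave it through the same neighbour — impossible without revisiting.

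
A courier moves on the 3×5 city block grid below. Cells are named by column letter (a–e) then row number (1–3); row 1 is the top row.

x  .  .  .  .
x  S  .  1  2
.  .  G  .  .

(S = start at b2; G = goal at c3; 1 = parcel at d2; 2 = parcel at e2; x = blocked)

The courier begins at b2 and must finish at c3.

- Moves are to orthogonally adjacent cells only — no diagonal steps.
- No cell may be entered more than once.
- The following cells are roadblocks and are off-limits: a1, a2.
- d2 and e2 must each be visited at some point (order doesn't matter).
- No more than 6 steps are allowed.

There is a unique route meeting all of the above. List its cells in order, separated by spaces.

b2 c2 d2 e2 e3 d3 c3

The budget equals the shortest possible length, so every move has to be on a shortest route through the required cells.
Route from b2: right 3 to e2, down 1 to e3, left 2 to c3 — 6 moves in all.
Check: all required cells visited; 6 ≤ 6 moves.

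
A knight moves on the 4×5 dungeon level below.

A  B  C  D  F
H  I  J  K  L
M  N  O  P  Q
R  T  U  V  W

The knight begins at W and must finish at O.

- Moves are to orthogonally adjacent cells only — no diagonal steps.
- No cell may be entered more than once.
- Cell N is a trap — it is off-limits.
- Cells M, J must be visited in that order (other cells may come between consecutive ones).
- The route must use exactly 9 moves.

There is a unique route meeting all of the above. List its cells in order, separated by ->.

W -> V -> U -> T -> R -> M -> H -> I -> J -> O

The waypoints must appear in the order M, J, with no cell reused.
Route from W: 4× left (reaching R), 2× up (reaching H), 2× right (reaching J), down to O — 9 moves in all.
Check: order respected (M at step 5, J at step 8); 9 moves as required.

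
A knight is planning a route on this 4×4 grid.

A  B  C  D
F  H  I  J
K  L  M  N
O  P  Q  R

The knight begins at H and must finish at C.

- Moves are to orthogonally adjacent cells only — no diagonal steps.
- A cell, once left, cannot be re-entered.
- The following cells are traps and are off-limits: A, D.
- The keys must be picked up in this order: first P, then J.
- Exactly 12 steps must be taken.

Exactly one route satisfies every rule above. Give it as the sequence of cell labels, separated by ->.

The waypoints must appear in the order P, J, with no cell reused.
Route from H: left to F, 2× down (reaching O), right to P, up to L, right to M, down to Q, right to R, 2× up (reaching J), left to I, up to C — 12 moves in all.
Check: order respected (P at step 4, J at step 10); 12 moves as required.

H -> F -> K -> O -> P -> L -> M -> Q -> R -> N -> J -> I -> C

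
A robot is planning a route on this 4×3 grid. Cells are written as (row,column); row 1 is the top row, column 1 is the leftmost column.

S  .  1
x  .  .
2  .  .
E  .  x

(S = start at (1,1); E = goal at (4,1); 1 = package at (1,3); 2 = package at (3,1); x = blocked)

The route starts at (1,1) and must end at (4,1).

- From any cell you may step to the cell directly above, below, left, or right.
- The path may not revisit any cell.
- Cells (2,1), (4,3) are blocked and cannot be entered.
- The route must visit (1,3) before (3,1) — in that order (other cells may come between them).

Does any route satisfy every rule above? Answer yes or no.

yes

One route that works: (1,1) → (1,2) → (1,3) → (2,3) → (3,3) → (3,2) → (3,1) → (4,1).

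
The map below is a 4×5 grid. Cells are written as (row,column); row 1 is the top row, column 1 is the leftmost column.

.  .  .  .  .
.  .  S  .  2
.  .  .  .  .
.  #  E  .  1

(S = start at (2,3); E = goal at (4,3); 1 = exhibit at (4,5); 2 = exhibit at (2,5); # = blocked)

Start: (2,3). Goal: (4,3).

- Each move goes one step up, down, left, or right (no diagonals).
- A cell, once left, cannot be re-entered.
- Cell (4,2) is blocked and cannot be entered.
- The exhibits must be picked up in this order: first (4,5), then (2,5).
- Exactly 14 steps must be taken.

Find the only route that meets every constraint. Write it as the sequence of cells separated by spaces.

The waypoints must appear in the order (4,5), (2,5), with no cell reused.
Route from (2,3): right 1 to (2,4), down 2 to (4,4), right 1 to (4,5), up 3 to (1,5), left 3 to (1,2), down 2 to (3,2), right 1 to (3,3), down 1 to (4,3) — 14 moves in all.
Check: order respected (1 at step 4, 2 at step 6); 14 moves as required.

(2,3) (2,4) (3,4) (4,4) (4,5) (3,5) (2,5) (1,5) (1,4) (1,3) (1,2) (2,2) (3,2) (3,3) (4,3)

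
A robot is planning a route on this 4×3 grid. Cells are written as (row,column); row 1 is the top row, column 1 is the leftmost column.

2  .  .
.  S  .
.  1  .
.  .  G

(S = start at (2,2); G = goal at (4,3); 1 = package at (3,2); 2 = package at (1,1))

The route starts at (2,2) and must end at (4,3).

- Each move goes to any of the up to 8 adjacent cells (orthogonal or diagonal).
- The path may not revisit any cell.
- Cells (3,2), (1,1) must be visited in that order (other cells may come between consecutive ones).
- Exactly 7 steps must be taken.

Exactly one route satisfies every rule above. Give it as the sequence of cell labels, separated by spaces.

The waypoints must appear in the order (3,2), (1,1), with no cell reused.
Route from (2,2): down to (3,2), up-left to (2,1), up to (1,1), right to (1,2), down-right to (2,3), 2× down (reaching (4,3)) — 7 moves in all.
Check: order respected (1 at step 1, 2 at step 3); 7 moves as required.

(2,2) (3,2) (2,1) (1,1) (1,2) (2,3) (3,3) (4,3)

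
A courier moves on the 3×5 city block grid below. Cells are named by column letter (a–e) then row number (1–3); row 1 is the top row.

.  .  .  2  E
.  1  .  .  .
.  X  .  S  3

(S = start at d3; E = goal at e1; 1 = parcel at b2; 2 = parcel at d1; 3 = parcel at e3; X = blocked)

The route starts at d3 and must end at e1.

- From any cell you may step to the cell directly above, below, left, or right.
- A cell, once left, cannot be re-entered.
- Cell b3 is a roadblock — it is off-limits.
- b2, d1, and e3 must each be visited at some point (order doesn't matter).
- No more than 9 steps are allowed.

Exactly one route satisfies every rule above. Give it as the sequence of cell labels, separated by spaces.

d3 e3 e2 d2 c2 b2 b1 c1 d1 e1

Any route must reach b2, d1, and e3 and still end at e1 within 9 moves, so the order of the required stops is forced.
Route from d3: right to e3, up to e2, 3× left (reaching b2), up to b1, 3× right (reaching e1) — 9 moves in all.
Check: all required cells visited; 9 ≤ 9 moves.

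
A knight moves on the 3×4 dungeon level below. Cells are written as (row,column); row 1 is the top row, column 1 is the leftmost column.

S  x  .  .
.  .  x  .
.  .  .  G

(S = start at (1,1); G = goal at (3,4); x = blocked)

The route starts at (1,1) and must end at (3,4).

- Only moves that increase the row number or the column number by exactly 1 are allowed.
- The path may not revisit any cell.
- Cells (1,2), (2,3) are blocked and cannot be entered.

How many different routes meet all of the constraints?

A right/down-only route from (1,1) to (3,4) makes exactly 2 down-moves and 3 right-moves in some order.
With no other constraints that would be C(5,2) = 10 routes.
Subtract routes through each blocked cell (inclusion–exclusion for overlaps): − through (1,2): 6 − through (2,3): 6 + through (1,2)&(2,3): 4 → 2.
That gives 2 routes.

2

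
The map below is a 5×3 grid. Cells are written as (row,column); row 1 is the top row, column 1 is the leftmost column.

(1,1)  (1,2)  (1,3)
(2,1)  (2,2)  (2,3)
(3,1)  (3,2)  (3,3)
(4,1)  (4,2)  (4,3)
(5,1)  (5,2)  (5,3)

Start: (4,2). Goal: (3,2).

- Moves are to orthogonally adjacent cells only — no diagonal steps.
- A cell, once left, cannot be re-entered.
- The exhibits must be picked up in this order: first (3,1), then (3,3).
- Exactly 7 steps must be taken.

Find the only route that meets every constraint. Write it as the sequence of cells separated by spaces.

(4,2) (4,1) (3,1) (2,1) (2,2) (2,3) (3,3) (3,2)

The waypoints must appear in the order (3,1), (3,3), with no cell reused.
Route from (4,2): left 1 to (4,1), up 2 to (2,1), right 2 to (2,3), down 1 to (3,3), left 1 to (3,2) — 7 moves in all.
Check: order respected ((3,1) at step 2, (3,3) at step 6); 7 moves as required.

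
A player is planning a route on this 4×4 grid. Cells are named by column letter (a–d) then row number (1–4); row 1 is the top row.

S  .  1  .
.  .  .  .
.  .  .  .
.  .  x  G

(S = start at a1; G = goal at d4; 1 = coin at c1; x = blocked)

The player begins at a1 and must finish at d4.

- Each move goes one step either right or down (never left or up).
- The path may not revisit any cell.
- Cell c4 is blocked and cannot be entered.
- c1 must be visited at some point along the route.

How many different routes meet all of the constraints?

A right/down-only route from a1 to d4 makes exactly 3 down-moves and 3 right-moves in some order.
With no other constraints that would be C(6,3) = 20 routes.
Split at c1 and multiply the segment counts (each segment already excludes blocked cells): a1→c1: 1; c1→d4: 3; product = 3.
That gives 3 routes.

3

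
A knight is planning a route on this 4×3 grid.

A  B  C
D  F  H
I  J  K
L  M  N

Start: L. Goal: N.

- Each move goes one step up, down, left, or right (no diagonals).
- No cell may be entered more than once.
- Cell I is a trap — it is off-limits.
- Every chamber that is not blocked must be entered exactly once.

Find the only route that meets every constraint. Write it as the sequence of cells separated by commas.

L, M, J, F, D, A, B, C, H, K, N

Need to visit all 11 open cells exactly once, starting at L and ending at N.
Cell D has only two open neighbours (A and F), so the path must pass straight through it: one of those is the cell it's entered from and the other is where it exits.
Route from L: right to M, 2× up (reaching F), left to D, up to A, 2× right (reaching C), 3× down (reaching N) — 10 moves in all.
Check: all 11 open cells covered.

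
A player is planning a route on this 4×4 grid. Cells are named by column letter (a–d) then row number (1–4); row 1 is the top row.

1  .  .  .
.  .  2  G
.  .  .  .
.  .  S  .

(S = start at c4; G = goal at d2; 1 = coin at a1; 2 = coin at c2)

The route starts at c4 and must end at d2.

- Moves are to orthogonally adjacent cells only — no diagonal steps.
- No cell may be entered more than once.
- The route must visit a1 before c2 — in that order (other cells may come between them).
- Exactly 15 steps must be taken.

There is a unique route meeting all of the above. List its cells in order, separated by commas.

The waypoints must appear in the order a1, c2, with no cell reused.
Route from c4: right to d4, up to d3, 2× left (reaching b3), down to b4, left to a4, 3× up (reaching a1), right to b1, down to b2, right to c2, up to c1, right to d1, down to d2 — 15 moves in all.
Check: order respected (1 at step 9, 2 at step 12); 15 moves as required.

c4, d4, d3, c3, b3, b4, a4, a3, a2, a1, b1, b2, c2, c1, d1, d2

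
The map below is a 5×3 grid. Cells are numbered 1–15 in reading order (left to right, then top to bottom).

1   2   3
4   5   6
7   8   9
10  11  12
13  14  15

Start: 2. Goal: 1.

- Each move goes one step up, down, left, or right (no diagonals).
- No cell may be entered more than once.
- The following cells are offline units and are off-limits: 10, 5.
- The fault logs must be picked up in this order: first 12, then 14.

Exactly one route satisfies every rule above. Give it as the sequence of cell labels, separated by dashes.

2 - 3 - 6 - 9 - 12 - 15 - 14 - 11 - 8 - 7 - 4 - 1

The waypoints must appear in the order 12, 14, with no cell reused.
Route from 2: right 1 to 3, down 4 to 15, left 1 to 14, up 2 to 8, left 1 to 7, up 2 to 1 — 11 moves in all.
Check: order respected (12 at step 4, 14 at step 6).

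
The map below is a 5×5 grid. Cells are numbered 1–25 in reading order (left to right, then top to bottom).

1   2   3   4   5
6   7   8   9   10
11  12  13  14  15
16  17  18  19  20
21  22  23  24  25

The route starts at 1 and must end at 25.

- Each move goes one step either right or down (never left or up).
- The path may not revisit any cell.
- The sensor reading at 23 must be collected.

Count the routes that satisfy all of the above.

15

A right/down-only route from 1 to 25 makes exactly 4 down-moves and 4 right-moves in some order.
With no other constraints that would be C(8,4) = 70 routes.
Split at 23 and multiply the segment counts: 1→23: 15; 23→25: 1; product = 15.
That gives 15 routes.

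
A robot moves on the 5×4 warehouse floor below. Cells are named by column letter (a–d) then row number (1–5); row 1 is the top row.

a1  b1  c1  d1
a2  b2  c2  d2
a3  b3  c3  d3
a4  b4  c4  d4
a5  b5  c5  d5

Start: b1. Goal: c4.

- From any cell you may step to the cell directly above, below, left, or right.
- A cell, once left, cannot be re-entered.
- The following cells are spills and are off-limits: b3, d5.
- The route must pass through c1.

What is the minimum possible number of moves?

4

Any route passes through c1 somewhere between b1 and c4. Summing Manhattan distances along the two legs (b1 → c1 → c4) gives a lower bound of 1 + 3 = 4 moves.
A route of 4 moves achieves this: b1 → c1 → c2 → c3 → c4.
Since 4 matches the lower bound, it is optimal.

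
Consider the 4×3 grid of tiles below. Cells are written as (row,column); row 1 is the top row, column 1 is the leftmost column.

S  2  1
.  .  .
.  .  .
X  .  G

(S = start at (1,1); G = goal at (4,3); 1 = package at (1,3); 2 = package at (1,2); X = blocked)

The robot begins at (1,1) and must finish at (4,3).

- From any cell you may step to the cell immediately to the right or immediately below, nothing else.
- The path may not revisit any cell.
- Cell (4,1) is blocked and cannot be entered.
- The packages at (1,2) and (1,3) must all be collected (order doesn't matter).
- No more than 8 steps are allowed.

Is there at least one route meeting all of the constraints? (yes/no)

yes

One route that works: (1,1) → (1,2) → (1,3) → (2,3) → (3,3) → (4,3).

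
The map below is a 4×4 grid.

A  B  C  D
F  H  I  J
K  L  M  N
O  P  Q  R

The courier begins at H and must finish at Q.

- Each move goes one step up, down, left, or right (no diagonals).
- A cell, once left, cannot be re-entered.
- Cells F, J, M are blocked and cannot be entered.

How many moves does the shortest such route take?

3

The Manhattan distance from H to Q is |2−4| + |2−3| = 3, so at least 3 moves are needed.
A route of 3 moves achieves this: H → L → P → Q.
Since 3 matches the lower bound, it is optimal.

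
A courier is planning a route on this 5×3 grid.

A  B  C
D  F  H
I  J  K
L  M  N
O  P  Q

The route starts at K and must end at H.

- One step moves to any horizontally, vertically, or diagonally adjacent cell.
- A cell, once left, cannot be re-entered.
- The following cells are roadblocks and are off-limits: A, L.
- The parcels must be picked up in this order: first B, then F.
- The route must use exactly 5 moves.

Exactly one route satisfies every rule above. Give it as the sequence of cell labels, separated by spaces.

K J D B F H

The waypoints must appear in the order B, F, with no cell reused.
Route from K: left to J, up-left to D, up-right to B, down to F, right to H — 5 moves in all.
Check: order respected (B at step 3, F at step 4); 5 moves as required.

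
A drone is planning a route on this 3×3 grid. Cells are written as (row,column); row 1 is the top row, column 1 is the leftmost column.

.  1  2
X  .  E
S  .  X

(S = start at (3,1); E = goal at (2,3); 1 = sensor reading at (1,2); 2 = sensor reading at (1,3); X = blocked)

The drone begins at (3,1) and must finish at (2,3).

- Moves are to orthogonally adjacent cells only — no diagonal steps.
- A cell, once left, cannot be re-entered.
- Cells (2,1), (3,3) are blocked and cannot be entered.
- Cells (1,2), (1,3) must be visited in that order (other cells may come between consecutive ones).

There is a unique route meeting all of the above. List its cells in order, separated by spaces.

(3,1) (3,2) (2,2) (1,2) (1,3) (2,3)

The waypoints must appear in the order (1,2), (1,3), with no cell reused.
Route from (3,1): right 1 to (3,2), up 2 to (1,2), right 1 to (1,3), down 1 to (2,3) — 5 moves in all.
Check: order respected (1 at step 3, 2 at step 4).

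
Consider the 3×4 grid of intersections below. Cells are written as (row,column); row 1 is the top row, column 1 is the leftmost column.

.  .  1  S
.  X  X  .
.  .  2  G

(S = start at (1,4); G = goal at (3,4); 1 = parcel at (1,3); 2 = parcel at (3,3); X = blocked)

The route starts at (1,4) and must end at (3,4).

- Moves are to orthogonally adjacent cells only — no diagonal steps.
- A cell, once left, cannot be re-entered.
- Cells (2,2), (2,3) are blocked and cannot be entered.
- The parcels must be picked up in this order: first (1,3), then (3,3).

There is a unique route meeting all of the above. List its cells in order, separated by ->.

(1,4) -> (1,3) -> (1,2) -> (1,1) -> (2,1) -> (3,1) -> (3,2) -> (3,3) -> (3,4)

The waypoints must appear in the order (1,3), (3,3), with no cell reused.
Route from (1,4): left 3 to (1,1), down 2 to (3,1), right 3 to (3,4) — 8 moves in all.
Check: order respected (1 at step 1, 2 at step 7).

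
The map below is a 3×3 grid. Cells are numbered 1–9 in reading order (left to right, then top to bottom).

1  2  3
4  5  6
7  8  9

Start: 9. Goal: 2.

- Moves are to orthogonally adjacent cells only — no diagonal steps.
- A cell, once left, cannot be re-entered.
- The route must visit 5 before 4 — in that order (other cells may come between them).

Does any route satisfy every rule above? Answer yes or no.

One route that works: 9 → 6 → 5 → 4 → 1 → 2.

yes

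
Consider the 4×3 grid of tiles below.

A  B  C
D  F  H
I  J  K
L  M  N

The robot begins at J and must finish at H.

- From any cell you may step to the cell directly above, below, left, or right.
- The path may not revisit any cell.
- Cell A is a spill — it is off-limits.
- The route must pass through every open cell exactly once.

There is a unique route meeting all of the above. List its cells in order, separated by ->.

Need to visit all 11 open cells exactly once, starting at J and ending at H.
Route from J: right 1 to K, down 1 to N, left 2 to L, up 2 to D, right 1 to F, up 1 to B, right 1 to C, down 1 to H — 10 moves in all.
Check: all 11 open cells covered.

J -> K -> N -> M -> L -> I -> D -> F -> B -> C -> H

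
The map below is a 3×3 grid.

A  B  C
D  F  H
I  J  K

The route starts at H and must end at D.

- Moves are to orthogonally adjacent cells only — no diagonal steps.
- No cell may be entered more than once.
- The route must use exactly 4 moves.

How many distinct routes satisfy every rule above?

Need simple routes of exactly 4 moves from H to D (Manhattan distance 2, so 1 moves are spent on a detour and 1 undoing it).
Enumerating: H C B F D | H C B A D | H K J F D | H K J I D | H F B A D | H F J I D.
That gives 6 routes.

6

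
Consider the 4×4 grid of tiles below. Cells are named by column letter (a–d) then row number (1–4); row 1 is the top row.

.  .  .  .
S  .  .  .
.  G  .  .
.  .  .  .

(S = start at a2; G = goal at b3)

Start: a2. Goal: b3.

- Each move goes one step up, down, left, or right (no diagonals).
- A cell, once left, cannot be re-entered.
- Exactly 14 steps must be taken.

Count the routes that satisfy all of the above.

6

Need simple routes of exactly 14 moves from a2 to b3 (Manhattan distance 2, so 6 moves are spent on a detour and 6 undoing it).
Enumerating: a2 a1 b1 b2 c2 c1 d1 d2 d3 d4 c4 b4 a4 a3 b3 | a2 a1 b1 b2 c2 c1 d1 d2 d3 c3 c4 b4 a4 a3 b3 | a2 a1 b1 c1 d1 d2 c2 c3 d3 d4 c4 b4 a4 a3 b3 | a2 a3 a4 b4 c4 d4 d3 d2 d1 c1 b1 b2 c2 c3 b3 | a2 a3 a4 b4 c4 d4 d3 c3 c2 d2 d1 c1 b1 b2 b3 | a2 b2 b1 c1 d1 d2 c2 c3 d3 d4 c4 b4 a4 a3 b3.
That gives 6 routes.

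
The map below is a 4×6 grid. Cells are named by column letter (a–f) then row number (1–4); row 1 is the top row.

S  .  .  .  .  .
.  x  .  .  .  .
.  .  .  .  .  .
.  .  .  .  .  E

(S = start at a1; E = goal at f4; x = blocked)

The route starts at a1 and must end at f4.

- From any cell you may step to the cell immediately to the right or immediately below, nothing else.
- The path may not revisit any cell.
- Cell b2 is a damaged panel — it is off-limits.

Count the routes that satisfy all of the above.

A right/down-only route from a1 to f4 makes exactly 3 down-moves and 5 right-moves in some order.
With no other constraints that would be C(8,3) = 56 routes.
Subtract routes through each blocked cell (inclusion–exclusion for overlaps): − through b2: 30 → 26.
That gives 26 routes.

26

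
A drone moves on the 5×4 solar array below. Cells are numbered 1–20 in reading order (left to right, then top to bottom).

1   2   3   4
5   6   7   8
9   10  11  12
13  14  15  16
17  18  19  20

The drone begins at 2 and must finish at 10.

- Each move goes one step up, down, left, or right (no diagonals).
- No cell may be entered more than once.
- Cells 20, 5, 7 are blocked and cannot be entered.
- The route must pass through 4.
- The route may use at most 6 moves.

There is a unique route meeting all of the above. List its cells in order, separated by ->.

Any route must reach 4 and still end at 10 within 6 moves, so the order of the required stops is forced.
Route from 2: 2× right (reaching 4), 2× down (reaching 12), 2× left (reaching 10) — 6 moves in all.
Check: all required cells visited; 6 ≤ 6 moves.

2 -> 3 -> 4 -> 8 -> 12 -> 11 -> 10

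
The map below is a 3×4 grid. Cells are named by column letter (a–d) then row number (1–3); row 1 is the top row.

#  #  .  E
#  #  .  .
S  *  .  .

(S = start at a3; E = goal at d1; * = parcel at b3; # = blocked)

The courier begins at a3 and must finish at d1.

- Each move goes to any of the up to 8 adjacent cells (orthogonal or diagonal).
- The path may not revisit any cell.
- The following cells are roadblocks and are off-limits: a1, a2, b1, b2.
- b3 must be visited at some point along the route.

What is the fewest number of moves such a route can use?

3

Any route passes through b3 somewhere between a3 and d1. Summing Chebyshev distances along the two legs (a3 → b3 → d1) gives a lower bound of 1 + 2 = 3 moves.
A route of 3 moves achieves this: a3 → b3 → c2 → d1.
Since 3 matches the lower bound, it is optimal.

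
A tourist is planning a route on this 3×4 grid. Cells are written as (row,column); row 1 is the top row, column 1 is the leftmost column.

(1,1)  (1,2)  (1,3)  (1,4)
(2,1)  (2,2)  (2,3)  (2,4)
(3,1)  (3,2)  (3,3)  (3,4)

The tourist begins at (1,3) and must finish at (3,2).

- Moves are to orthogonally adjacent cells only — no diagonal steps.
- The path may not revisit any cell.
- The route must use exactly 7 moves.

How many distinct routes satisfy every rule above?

Need simple routes of exactly 7 moves from (1,3) to (3,2) (Manhattan distance 3, so 2 moves are spent on a detour and 2 undoing it).
Enumerating: (1,3) (2,3) (2,2) (1,2) (1,1) (2,1) (3,1) (3,2) | (1,3) (1,2) (2,2) (2,3) (2,4) (3,4) (3,3) (3,2) | (1,3) (1,2) (1,1) (2,1) (2,2) (2,3) (3,3) (3,2) | (1,3) (1,4) (2,4) (3,4) (3,3) (2,3) (2,2) (3,2) | (1,3) (1,4) (2,4) (2,3) (2,2) (2,1) (3,1) (3,2).
That gives 5 routes.

5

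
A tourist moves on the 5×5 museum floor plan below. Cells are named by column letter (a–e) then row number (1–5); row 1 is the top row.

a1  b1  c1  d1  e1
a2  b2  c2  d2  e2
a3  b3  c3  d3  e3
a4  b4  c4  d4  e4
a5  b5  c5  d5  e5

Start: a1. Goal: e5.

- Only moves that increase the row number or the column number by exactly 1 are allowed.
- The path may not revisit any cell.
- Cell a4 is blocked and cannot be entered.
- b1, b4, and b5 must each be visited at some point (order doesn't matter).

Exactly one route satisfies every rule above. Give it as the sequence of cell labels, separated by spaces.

a1 b1 b2 b3 b4 b5 c5 d5 e5

Moves only go right or down, so the column and row indices never decrease.
Route from a1: right 1 to b1, down 4 to b5, right 3 to e5 — 8 moves in all.
Check: all required cells visited.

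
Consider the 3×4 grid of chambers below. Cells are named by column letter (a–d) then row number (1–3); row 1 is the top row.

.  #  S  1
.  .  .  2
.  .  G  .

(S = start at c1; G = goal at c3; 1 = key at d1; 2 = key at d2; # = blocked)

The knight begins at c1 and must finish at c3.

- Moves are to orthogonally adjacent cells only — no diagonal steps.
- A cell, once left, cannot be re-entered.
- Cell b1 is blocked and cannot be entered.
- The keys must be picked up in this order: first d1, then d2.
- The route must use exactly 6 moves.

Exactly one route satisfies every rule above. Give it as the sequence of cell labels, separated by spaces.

c1 d1 d2 c2 b2 b3 c3

The waypoints must appear in the order d1, d2, with no cell reused.
Route from c1: right 1 to d1, down 1 to d2, left 2 to b2, down 1 to b3, right 1 to c3 — 6 moves in all.
Check: order respected (1 at step 1, 2 at step 2); 6 moves as required.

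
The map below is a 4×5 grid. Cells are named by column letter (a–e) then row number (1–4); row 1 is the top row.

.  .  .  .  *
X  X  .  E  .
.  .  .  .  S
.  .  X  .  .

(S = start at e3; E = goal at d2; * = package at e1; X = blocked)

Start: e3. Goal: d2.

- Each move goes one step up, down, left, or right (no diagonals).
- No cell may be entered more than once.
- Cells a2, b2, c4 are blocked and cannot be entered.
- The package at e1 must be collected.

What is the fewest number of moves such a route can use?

4

Any route passes through e1 somewhere between e3 and d2. Summing Manhattan distances along the two legs (e3 → e1 → d2) gives a lower bound of 2 + 2 = 4 moves.
A route of 4 moves achieves this: e3 → e2 → e1 → d1 → d2.
Since 4 matches the lower bound, it is optimal.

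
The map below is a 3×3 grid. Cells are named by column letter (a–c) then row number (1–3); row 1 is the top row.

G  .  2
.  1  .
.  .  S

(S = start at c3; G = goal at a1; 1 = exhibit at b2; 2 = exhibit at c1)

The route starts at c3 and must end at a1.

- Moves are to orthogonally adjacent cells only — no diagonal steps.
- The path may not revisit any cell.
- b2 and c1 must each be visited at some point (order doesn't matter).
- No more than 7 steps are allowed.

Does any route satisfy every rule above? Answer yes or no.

One route that works: c3 → c2 → c1 → b1 → b2 → a2 → a1.

yes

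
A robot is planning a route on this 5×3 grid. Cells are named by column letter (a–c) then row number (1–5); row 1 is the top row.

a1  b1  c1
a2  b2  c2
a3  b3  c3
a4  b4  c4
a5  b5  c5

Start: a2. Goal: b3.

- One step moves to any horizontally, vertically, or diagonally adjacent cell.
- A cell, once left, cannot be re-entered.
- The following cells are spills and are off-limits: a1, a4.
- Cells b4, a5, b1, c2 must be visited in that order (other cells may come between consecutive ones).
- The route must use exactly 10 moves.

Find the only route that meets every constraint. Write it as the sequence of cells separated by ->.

The waypoints must appear in the order b4, a5, b1, c2, with no cell reused.
Route from a2: down to a3, down-right to b4, down-left to a5, right to b5, up-right to c4, up to c3, up-left to b2, up to b1, down-right to c2, down-left to b3 — 10 moves in all.
Check: order respected (b4 at step 2, a5 at step 3, b1 at step 8, c2 at step 9); 10 moves as required.

a2 -> a3 -> b4 -> a5 -> b5 -> c4 -> c3 -> b2 -> b1 -> c2 -> b3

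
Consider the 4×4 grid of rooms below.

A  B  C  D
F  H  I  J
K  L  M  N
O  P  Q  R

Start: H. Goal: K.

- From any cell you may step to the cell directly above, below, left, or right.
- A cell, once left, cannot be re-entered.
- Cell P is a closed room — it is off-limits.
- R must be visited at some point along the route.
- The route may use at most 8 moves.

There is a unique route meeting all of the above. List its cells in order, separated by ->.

The budget equals the shortest possible length, so every move has to be on a shortest route through the required cells.
Route from H: right 2 to J, down 2 to R, left 1 to Q, up 1 to M, left 2 to K — 8 moves in all.
Check: all required cells visited; 8 ≤ 8 moves.

H -> I -> J -> N -> R -> Q -> M -> L -> K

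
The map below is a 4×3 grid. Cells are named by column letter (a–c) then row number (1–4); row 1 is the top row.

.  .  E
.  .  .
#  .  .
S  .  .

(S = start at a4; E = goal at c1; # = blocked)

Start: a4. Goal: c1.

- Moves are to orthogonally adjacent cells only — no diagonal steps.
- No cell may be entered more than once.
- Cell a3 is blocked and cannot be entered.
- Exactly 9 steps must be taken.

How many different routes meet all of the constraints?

3

Need simple routes of exactly 9 moves from a4 to c1 (Manhattan distance 5, so 2 moves are spent on a detour and 2 undoing it).
Enumerating: a4 b4 b3 c3 c2 b2 a2 a1 b1 c1 | a4 b4 c4 c3 c2 b2 a2 a1 b1 c1 | a4 b4 c4 c3 b3 b2 a2 a1 b1 c1.
That gives 3 routes.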